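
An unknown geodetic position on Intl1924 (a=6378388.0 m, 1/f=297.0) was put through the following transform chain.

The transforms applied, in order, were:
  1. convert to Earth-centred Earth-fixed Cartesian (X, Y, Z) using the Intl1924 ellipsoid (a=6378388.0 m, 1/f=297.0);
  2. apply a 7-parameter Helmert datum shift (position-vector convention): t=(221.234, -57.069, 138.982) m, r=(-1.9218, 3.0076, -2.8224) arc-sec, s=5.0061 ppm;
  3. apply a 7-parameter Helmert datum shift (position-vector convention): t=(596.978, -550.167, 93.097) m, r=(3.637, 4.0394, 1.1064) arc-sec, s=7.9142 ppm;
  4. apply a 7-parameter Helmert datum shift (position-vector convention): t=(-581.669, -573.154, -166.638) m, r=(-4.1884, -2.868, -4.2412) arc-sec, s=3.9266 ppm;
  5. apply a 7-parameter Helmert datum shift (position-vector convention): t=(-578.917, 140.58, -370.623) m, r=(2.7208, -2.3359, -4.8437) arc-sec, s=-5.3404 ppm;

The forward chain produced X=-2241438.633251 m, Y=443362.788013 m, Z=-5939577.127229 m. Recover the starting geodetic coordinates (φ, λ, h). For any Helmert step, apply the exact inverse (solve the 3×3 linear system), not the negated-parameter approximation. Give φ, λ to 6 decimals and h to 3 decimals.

φ=-69.088765°, λ=168.786838°, h=3823.573 m

start: X=-2241438.6333, Y=443362.7880, Z=-5939577.1272 m
→ Helmert⁻¹: X=-2240949.3488, Y=443093.6079, Z=-5939218.6887
→ Helmert⁻¹: X=-2240450.5853, Y=443739.5485, Z=-5938988.5677
→ Helmert⁻¹: X=-2240911.1362, Y=444193.4976, Z=-5939086.3793
→ Helmert⁻¹: X=-2241040.6288, Y=444273.0143, Z=-5939224.1670
→ geod (Bowring, a=6378388.000): φ=-69.08876500°, λ=168.78683800°, h=3823.5730 m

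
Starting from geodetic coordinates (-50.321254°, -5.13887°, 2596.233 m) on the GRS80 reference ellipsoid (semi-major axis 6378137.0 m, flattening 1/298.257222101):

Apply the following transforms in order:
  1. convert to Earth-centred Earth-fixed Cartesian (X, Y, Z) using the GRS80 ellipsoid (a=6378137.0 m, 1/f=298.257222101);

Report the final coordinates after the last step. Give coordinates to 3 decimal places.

X=4065676.014 m, Y=-365632.249 m, Z=-4887679.559 m

start: φ=-50.321254°, λ=-5.138870°, h=2596.233 m
→ ECEF (a=6378137.000, f=1/298.257222101): X=4065676.0138, Y=-365632.2488, Z=-4887679.5593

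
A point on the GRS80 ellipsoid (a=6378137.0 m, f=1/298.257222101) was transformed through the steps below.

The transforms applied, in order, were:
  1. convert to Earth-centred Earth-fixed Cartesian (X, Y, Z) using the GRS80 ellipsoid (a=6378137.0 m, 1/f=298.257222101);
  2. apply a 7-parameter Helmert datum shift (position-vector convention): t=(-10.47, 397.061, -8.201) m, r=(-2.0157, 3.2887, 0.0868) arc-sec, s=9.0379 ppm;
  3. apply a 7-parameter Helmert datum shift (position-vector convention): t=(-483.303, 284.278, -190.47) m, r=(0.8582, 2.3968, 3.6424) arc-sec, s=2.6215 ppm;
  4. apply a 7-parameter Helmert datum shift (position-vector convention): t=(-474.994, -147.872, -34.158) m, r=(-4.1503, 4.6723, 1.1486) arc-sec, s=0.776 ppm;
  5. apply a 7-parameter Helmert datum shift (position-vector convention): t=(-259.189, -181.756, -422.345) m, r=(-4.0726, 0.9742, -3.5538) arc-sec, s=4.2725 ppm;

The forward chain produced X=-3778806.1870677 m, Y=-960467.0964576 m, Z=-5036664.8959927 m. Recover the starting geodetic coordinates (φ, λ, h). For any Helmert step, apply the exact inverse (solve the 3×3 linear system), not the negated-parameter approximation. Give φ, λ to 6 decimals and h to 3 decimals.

φ=-52.449957°, λ=-165.732167°, h=3410.707 m

start: X=-3778806.1871, Y=-960467.0965, Z=-5036664.8960 m
→ Helmert⁻¹: X=-3778490.5234, Y=-960246.8999, Z=-5036257.8394
→ Helmert⁻¹: X=-3777903.8608, Y=-959975.9084, Z=-5036324.6660
→ Helmert⁻¹: X=-3777369.0913, Y=-960211.9189, Z=-5036160.8918
→ Helmert⁻¹: X=-3777244.5893, Y=-960549.4930, Z=-5036176.7865
→ geod (Bowring, a=6378137.000): φ=-52.44995700°, λ=-165.73216700°, h=3410.7070 m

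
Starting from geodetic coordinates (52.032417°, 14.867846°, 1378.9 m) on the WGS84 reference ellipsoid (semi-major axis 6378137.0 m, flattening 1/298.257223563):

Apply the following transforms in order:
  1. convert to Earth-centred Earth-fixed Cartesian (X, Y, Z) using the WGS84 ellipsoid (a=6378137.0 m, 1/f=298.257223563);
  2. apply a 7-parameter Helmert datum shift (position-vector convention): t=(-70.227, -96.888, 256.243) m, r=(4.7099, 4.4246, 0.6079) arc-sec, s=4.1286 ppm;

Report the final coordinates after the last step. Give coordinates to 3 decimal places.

start: φ=52.032417°, λ=14.867846°, h=1378.900 m
→ ECEF (a=6378137.000, f=1/298.257223563): X=3801291.0349, Y=1009161.3905, Z=5006110.2781
→ Helmert 7p (PV): X=3801340.9146, Y=1008965.5609, Z=5006328.6908

X=3801340.915 m, Y=1008965.561 m, Z=5006328.691 m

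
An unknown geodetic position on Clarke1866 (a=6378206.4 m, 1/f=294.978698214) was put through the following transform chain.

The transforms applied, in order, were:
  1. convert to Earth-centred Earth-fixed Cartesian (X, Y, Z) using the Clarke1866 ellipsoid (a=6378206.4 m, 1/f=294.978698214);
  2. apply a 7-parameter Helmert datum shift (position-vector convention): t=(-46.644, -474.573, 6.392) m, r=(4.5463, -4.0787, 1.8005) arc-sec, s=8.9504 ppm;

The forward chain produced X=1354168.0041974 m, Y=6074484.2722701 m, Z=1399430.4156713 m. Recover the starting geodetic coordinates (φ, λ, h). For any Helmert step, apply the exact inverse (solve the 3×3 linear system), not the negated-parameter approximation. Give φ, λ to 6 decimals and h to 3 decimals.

φ=12.753719°, λ=77.432549°, h=2233.971 m

start: X=1354168.0042, Y=6074484.2723, Z=1399430.4157 m
→ Helmert⁻¹: X=1354283.2249, Y=6074923.4918, Z=1399250.8208
→ geod (Bowring, a=6378206.400): φ=12.75371900°, λ=77.43254900°, h=2233.9710 m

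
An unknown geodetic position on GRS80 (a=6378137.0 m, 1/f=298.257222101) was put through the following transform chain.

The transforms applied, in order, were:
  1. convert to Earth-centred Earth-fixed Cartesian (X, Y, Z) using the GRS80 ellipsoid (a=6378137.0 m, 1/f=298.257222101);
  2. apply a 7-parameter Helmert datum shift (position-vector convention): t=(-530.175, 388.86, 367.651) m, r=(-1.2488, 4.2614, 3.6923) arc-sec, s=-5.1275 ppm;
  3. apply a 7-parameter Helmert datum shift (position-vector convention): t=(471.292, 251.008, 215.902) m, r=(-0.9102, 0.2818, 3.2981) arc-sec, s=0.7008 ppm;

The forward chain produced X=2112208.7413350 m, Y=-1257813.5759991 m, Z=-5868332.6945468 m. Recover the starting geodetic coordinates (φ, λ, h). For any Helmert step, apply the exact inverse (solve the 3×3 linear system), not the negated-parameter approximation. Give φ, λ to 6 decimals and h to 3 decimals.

start: X=2112208.7413, Y=-1257813.5760, Z=-5868332.6945 m
→ Helmert⁻¹: X=2111723.8710, Y=-1258071.5715, Z=-5868547.1504
→ Helmert⁻¹: X=2112363.5998, Y=-1258469.1648, Z=-5868908.8725
→ geod (Bowring, a=6378137.000): φ=-67.40513500°, λ=-30.78494300°, h=3236.9460 m

φ=-67.405135°, λ=-30.784943°, h=3236.946 m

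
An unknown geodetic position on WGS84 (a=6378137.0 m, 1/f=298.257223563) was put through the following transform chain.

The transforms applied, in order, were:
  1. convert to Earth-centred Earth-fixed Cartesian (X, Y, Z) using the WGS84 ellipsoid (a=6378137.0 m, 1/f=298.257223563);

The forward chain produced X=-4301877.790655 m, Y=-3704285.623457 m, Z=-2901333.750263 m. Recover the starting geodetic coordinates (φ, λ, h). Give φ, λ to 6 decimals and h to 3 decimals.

φ=-27.226504°, λ=-139.268728°, h=1701.409 m

start: X=-4301877.7907, Y=-3704285.6235, Z=-2901333.7503 m
→ geod (Bowring, a=6378137.000): φ=-27.22650400°, λ=-139.26872800°, h=1701.4090 m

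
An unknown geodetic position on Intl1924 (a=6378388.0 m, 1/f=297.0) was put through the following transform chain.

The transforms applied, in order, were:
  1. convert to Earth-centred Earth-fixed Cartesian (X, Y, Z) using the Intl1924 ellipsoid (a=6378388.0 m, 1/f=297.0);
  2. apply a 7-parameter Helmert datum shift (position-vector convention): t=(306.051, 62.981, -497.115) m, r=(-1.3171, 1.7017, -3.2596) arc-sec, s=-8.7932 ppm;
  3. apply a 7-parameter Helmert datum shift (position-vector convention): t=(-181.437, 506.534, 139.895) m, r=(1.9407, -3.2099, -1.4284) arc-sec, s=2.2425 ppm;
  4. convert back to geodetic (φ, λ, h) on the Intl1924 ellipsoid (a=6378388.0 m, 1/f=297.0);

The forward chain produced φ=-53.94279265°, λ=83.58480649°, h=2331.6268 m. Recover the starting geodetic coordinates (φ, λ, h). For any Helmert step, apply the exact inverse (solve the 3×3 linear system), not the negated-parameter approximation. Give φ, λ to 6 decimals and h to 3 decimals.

start: φ=-53.942793°, λ=83.584806°, h=2331.627 m
→ ECEF (a=6378388.000, f=1/297.0): X=420552.0062, Y=3740351.5009, Z=-5134986.9977
→ Helmert⁻¹: X=420626.6878, Y=3739791.1777, Z=-5135157.1099
→ Helmert⁻¹: X=420307.5943, Y=3739800.5106, Z=-5134677.7974
→ geod (Bowring, a=6378388.000): φ=-53.94533200°, λ=83.58756700°, h=1743.3170 m

φ=-53.945332°, λ=83.587567°, h=1743.317 m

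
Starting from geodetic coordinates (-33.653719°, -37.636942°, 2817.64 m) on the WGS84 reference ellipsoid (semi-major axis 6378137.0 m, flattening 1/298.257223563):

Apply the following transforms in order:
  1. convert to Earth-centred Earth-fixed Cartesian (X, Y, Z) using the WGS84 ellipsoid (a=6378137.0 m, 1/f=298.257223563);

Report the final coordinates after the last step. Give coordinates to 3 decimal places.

start: φ=-33.653719°, λ=-37.636942°, h=2817.640 m
→ ECEF (a=6378137.000, f=1/298.257223563): X=4210500.0327, Y=-3246848.4613, Z=-3516100.6142

X=4210500.033 m, Y=-3246848.461 m, Z=-3516100.614 m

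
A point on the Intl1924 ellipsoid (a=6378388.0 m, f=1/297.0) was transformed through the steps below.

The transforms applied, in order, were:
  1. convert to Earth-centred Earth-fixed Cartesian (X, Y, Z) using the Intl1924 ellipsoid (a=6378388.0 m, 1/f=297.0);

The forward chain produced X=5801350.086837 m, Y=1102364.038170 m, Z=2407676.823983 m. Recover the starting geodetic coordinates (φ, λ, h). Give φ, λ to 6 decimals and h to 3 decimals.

start: X=5801350.0868, Y=1102364.0382, Z=2407676.8240 m
→ geod (Bowring, a=6378388.000): φ=22.31732900°, λ=10.75899200°, h=1815.7750 m

φ=22.317329°, λ=10.758992°, h=1815.775 m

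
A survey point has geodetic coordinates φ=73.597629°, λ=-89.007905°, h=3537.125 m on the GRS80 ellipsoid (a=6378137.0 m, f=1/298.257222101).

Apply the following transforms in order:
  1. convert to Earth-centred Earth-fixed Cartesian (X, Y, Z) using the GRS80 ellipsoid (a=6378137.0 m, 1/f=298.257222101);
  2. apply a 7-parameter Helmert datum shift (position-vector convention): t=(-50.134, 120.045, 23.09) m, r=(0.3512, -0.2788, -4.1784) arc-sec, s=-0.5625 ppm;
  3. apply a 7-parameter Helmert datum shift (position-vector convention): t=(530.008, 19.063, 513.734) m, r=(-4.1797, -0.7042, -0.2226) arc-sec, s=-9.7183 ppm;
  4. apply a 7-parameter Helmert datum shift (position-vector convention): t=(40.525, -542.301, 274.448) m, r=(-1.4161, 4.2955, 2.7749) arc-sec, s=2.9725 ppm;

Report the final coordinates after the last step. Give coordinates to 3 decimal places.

start: φ=73.597629°, λ=-89.007905°, h=3537.125 m
→ ECEF (a=6378137.000, f=1/298.257222101): X=31298.2753, Y=-1807367.0983, Z=6099802.3339
→ Helmert 7p (PV): X=31203.2662, Y=-1807257.0566, Z=6099818.9577
→ Helmert 7p (PV): X=31710.1957, Y=-1807096.8598, Z=6100310.1398
→ Helmert 7p (PV): X=31902.1665, Y=-1807602.2243, Z=6100614.4672

X=31902.166 m, Y=-1807602.224 m, Z=6100614.467 m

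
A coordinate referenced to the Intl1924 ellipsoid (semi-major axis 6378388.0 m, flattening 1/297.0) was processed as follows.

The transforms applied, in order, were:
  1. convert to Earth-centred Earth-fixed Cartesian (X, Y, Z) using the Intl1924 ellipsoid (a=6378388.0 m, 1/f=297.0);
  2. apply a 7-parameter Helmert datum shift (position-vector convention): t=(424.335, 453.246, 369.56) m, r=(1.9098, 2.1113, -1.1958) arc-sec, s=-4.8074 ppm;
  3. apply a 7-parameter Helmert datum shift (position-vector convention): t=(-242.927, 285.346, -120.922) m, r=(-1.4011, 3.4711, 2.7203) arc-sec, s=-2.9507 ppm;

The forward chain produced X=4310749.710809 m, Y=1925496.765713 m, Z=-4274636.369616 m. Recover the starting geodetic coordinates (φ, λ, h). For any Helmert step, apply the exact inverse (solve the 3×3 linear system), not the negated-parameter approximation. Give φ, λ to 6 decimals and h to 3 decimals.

start: X=4310749.7108, Y=1925496.7657, Z=-4274636.3696 m
→ Helmert⁻¹: X=4311102.6803, Y=1925189.2791, Z=-4274442.4344
→ Helmert⁻¹: X=4310731.6665, Y=1924730.6968, Z=-4274806.2421
→ geod (Bowring, a=6378388.000): φ=-42.35333900°, λ=24.06064000°, h=63.5560 m

φ=-42.353339°, λ=24.060640°, h=63.556 m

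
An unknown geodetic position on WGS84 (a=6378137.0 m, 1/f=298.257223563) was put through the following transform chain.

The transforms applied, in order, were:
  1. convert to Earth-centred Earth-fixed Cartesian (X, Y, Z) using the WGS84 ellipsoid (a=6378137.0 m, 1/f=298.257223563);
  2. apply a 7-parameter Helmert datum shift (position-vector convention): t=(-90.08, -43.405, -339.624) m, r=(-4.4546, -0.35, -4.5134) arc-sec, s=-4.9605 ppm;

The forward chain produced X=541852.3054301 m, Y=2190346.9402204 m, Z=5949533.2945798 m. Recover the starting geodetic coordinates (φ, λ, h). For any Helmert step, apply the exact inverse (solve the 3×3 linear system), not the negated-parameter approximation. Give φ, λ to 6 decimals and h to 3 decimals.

φ=69.359573°, λ=76.103288°, h=3974.128 m

start: X=541852.3054, Y=2190346.9402, Z=5949533.2946 m
→ Helmert⁻¹: X=541907.2430, Y=2190284.5704, Z=5949948.8160
→ geod (Bowring, a=6378137.000): φ=69.35957300°, λ=76.10328800°, h=3974.1280 m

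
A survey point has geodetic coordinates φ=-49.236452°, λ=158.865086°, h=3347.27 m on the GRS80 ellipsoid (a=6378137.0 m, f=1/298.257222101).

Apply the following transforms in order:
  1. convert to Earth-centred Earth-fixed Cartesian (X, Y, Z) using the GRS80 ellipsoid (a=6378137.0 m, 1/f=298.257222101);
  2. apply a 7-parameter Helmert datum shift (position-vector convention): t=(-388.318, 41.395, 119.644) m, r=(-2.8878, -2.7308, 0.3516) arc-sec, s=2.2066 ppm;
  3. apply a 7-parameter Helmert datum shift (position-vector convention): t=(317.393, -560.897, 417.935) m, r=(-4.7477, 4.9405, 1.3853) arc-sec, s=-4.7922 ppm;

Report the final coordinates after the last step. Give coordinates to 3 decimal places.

start: φ=-49.236452°, λ=158.865086°, h=3347.270 m
→ ECEF (a=6378137.000, f=1/298.257222101): X=-3893920.8674, Y=1505265.7688, Z=-4810304.9342
→ Helmert 7p (PV): X=-3894256.6584, Y=1505236.5011, Z=-4810268.5319
→ Helmert 7p (PV): X=-3894045.9287, Y=1504531.5167, Z=-4809768.9161

X=-3894045.929 m, Y=1504531.517 m, Z=-4809768.916 m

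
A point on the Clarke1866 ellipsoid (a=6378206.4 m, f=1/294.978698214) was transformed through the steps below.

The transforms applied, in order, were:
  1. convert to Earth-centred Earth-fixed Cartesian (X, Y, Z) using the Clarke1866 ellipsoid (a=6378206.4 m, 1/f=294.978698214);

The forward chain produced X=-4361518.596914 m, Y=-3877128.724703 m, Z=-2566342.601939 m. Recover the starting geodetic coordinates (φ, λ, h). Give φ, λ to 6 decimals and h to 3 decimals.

start: X=-4361518.5969, Y=-3877128.7247, Z=-2566342.6019 m
→ geod (Bowring, a=6378206.400): φ=-23.88211100°, λ=-138.36482200°, h=348.8010 m

φ=-23.882111°, λ=-138.364822°, h=348.801 m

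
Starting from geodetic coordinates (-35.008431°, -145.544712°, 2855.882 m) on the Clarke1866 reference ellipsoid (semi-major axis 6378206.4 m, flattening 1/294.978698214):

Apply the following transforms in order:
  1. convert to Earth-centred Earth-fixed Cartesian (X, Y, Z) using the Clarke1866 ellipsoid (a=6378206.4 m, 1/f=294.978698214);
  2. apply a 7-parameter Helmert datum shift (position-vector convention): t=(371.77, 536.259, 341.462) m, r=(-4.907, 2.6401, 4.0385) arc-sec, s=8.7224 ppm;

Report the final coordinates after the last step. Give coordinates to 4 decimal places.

X=-4314082.9367 m, Y=-2959930.5955 m, Z=-3639648.1769 m

start: φ=-35.008431°, λ=-145.544712°, h=2855.882 m
→ ECEF (a=6378206.400, f=1/294.978698214): X=-4314428.4428, Y=-2960269.9624, Z=-3640083.5367
→ Helmert 7p (PV): X=-4314082.9367, Y=-2959930.5955, Z=-3639648.1769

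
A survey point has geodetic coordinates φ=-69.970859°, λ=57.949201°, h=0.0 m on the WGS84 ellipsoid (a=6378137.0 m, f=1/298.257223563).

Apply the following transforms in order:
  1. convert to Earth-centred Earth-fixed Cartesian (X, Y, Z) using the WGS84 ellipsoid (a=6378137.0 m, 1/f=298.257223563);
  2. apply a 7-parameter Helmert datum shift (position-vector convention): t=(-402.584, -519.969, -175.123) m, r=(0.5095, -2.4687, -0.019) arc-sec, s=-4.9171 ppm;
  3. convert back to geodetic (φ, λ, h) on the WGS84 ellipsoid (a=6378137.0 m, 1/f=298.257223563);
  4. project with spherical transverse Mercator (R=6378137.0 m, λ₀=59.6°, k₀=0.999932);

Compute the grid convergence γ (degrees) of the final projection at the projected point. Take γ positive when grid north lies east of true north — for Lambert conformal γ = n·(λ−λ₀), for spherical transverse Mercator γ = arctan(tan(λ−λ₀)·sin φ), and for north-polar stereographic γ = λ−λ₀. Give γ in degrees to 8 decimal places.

start: φ=-69.970859°, λ=57.949201°, h=0.000 m
→ ECEF (a=6378137.000, f=1/298.257223563): X=1162690.6601, Y=1857028.2701, Z=-5969927.3147
→ Helmert 7p (PV): X=1162353.9814, Y=1856513.8092, Z=-5970054.5802
→ geod (Bowring, a=6378137.000): φ=-69.97642659°, λ=57.94952410°, h=-90.9389 m
→ into tm (λ₀=59.6°): φ=-69.97642659°, λ−λ₀=-1.65047590°
convergence γ = 1.55075792°

1.55075792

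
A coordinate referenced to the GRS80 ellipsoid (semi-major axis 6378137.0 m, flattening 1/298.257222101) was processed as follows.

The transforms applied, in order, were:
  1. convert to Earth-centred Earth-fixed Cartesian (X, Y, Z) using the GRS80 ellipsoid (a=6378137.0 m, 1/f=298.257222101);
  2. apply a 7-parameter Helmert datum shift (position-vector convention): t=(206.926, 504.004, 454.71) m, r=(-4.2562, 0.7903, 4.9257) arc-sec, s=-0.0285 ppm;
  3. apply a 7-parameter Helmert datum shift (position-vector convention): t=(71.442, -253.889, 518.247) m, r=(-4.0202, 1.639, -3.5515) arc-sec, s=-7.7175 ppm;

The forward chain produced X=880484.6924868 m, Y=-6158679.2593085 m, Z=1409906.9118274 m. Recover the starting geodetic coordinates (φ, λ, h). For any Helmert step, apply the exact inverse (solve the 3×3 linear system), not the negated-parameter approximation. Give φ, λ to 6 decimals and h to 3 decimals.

φ=12.841010°, λ=-81.867229°, h=2009.511 m

start: X=880484.6925, Y=-6158679.2593, Z=1409906.9118 m
→ Helmert⁻¹: X=880514.8846, Y=-6158485.2051, Z=1409286.5067
→ Helmert⁻¹: X=880155.5055, Y=-6159039.4714, Z=1408708.1196
→ geod (Bowring, a=6378137.000): φ=12.84101000°, λ=-81.86722900°, h=2009.5110 m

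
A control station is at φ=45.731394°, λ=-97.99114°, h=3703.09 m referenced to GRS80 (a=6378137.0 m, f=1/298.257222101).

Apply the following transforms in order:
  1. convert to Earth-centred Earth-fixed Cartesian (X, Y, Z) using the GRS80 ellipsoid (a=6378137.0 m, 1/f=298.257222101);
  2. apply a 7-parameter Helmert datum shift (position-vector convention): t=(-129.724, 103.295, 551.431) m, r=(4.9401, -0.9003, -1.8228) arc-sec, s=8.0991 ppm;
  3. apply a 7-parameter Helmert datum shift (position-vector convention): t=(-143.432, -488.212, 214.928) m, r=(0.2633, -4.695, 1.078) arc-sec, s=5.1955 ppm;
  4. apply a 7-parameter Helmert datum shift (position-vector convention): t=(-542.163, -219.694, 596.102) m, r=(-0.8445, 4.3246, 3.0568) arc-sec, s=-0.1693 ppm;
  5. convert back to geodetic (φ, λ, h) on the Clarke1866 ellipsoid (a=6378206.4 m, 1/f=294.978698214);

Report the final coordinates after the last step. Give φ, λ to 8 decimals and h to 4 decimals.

start: φ=45.731394°, λ=-97.991140°, h=3703.090 m
→ ECEF (a=6378137.000, f=1/298.257222101): X=-620353.2929, Y=-4419001.1653, Z=4547109.7991
→ Helmert 7p (PV): X=-620546.9404, Y=-4419037.0834, Z=4547589.5127
→ Helmert 7p (PV): X=-620774.0139, Y=-4419557.3028, Z=4547808.3017
→ Helmert 7p (PV): X=-621155.2245, Y=-4419766.8284, Z=4548434.7439
→ geod (Bowring, a=6378206.400): φ=45.73624738°, λ=-97.99996828°, h=5311.3826 m

φ=45.73624738°, λ=-97.99996828°, h=5311.3826 m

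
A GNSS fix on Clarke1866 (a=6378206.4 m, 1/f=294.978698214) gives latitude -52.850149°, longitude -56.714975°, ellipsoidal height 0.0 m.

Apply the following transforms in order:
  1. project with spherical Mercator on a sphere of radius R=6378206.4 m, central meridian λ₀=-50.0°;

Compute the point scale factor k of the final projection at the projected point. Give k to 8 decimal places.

start: φ=-52.850149°, λ=-56.714975°, h=0.000 m
→ into merc (λ₀=-50.0°): φ=-52.85014900°, λ−λ₀=-6.71497500°
scale k = 1.65589861

1.65589861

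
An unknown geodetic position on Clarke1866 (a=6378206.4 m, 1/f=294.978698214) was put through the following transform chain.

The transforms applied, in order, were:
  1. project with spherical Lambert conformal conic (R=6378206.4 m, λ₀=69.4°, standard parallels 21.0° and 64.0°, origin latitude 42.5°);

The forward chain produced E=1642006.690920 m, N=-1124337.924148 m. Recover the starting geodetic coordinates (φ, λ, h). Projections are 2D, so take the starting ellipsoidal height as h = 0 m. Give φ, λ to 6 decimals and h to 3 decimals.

start: E=1642006.6909, N=-1124337.9241 m
→ lcc⁻¹: φ=30.02948000°, λ=87.37660400°

φ=30.029480°, λ=87.376604°, h=0.000 m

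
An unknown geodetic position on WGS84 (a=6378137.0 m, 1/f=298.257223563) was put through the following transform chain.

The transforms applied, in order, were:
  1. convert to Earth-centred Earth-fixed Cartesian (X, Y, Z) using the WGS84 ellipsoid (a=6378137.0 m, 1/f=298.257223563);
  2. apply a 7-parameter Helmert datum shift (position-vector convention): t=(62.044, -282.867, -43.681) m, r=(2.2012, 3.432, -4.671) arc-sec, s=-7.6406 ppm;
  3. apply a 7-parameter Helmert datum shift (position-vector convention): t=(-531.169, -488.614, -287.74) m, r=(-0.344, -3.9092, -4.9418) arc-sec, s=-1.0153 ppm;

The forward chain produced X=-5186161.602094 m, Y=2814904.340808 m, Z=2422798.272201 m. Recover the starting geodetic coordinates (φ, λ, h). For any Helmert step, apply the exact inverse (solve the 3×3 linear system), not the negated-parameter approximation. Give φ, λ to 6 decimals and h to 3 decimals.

φ=22.460565°, λ=151.501822°, h=3966.530 m

start: X=-5186161.6021, Y=2814904.3408, Z=2422798.2722 m
→ Helmert⁻¹: X=-5185657.2226, Y=2815267.5313, Z=2423191.4479
→ Helmert⁻¹: X=-5185862.9654, Y=2815480.3328, Z=2423137.3114
→ geod (Bowring, a=6378137.000): φ=22.46056500°, λ=151.50182200°, h=3966.5300 m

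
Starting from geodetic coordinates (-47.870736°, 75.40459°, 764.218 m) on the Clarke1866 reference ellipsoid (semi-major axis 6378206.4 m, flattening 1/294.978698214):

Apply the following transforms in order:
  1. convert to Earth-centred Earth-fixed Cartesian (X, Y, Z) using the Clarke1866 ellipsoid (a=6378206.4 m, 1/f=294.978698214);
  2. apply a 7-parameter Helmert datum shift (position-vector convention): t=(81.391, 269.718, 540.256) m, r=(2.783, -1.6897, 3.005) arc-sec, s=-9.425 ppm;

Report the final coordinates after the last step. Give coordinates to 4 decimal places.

X=1080347.1796 m, Y=4148999.6504 m, Z=-4706960.0888 m

start: φ=-47.870736°, λ=75.404590°, h=764.218 m
→ ECEF (a=6378206.400, f=1/294.978698214): X=1080297.8468, Y=4148689.7792, Z=-4707609.5388
→ Helmert 7p (PV): X=1080347.1796, Y=4148999.6504, Z=-4706960.0888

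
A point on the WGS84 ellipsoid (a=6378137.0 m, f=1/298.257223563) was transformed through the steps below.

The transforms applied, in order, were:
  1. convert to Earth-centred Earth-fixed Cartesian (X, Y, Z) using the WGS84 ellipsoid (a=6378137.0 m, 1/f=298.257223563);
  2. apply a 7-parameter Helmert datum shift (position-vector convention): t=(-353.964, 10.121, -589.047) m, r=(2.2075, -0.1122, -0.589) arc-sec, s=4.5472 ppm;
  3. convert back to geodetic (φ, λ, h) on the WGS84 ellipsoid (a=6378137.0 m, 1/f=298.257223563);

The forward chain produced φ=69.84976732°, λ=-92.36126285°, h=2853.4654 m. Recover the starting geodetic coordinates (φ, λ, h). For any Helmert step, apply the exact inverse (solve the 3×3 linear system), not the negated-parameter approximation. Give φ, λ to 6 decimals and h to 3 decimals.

φ=69.852234°, λ=-92.351881°, h=3376.147 m

start: φ=69.849767°, λ=-92.361263°, h=2853.465 m
→ ECEF (a=6378137.000, f=1/298.257223563): X=-90832.0038, Y=-2202780.5060, Z=5967965.8796
→ Helmert⁻¹: X=-90468.0917, Y=-2202716.9918, Z=5968551.4098
→ geod (Bowring, a=6378137.000): φ=69.85223400°, λ=-92.35188100°, h=3376.1470 m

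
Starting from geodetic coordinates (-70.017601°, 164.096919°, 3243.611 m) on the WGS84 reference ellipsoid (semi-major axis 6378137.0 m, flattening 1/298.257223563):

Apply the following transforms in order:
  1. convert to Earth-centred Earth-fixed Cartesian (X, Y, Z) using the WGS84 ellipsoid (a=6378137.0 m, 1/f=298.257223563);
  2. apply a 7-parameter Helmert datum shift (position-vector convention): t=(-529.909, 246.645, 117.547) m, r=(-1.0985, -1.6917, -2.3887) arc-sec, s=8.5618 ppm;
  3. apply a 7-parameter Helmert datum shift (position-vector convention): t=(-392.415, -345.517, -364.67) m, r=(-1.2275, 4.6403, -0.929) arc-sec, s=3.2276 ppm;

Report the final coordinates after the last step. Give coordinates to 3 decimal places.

start: φ=-70.017601°, λ=164.096919°, h=3243.611 m
→ ECEF (a=6378137.000, f=1/298.257223563): X=-2103479.5246, Y=599314.1965, Z=-5974759.6542
→ Helmert 7p (PV): X=-2103971.4996, Y=599558.5129, Z=-5974713.7057
→ Helmert 7p (PV): X=-2104502.4175, Y=599188.8510, Z=-5975053.8949

X=-2104502.417 m, Y=599188.851 m, Z=-5975053.895 m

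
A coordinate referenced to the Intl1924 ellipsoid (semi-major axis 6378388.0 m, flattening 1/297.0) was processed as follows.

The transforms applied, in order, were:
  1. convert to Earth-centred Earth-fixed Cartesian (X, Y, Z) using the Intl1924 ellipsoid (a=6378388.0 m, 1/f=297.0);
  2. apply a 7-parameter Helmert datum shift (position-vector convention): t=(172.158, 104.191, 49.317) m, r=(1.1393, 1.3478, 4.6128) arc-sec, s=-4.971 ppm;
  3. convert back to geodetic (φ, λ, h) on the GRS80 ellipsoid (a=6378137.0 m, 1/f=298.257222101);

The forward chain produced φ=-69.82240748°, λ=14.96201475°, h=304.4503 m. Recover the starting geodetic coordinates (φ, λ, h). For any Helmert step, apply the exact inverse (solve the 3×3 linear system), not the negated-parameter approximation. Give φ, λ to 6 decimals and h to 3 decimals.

start: φ=-69.822407°, λ=14.962015°, h=304.450 m
→ ECEF (a=6378137.000, f=1/298.257222101): X=2131828.4229, Y=569707.1670, Z=-5964520.6968
→ Helmert⁻¹: X=2131718.5725, Y=569525.1896, Z=-5964588.8802
→ geod (Bowring, a=6378388.000): φ=-69.82443800°, λ=14.95818600°, h=145.1080 m

φ=-69.824438°, λ=14.958186°, h=145.108 m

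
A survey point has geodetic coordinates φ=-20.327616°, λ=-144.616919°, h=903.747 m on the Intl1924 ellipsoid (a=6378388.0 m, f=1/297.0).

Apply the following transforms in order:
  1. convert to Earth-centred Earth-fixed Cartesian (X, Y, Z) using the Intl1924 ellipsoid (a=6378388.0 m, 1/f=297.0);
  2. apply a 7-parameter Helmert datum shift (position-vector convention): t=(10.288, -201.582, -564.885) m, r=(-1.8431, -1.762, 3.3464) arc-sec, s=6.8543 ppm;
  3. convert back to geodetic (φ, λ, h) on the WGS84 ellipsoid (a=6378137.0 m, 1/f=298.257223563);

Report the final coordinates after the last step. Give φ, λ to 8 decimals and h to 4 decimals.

φ=-20.33162572°, λ=-144.61410108°, h=1485.3319 m

start: φ=-20.327616°, λ=-144.616919°, h=903.747 m
→ ECEF (a=6378388.000, f=1/297.0): X=-4879096.5608, Y=-3465225.4965, Z=-2202084.6552
→ Helmert 7p (PV): X=-4879044.6848, Y=-3465549.6653, Z=-2202675.3494
→ geod (Bowring, a=6378137.000): φ=-20.33162572°, λ=-144.61410108°, h=1485.3319 m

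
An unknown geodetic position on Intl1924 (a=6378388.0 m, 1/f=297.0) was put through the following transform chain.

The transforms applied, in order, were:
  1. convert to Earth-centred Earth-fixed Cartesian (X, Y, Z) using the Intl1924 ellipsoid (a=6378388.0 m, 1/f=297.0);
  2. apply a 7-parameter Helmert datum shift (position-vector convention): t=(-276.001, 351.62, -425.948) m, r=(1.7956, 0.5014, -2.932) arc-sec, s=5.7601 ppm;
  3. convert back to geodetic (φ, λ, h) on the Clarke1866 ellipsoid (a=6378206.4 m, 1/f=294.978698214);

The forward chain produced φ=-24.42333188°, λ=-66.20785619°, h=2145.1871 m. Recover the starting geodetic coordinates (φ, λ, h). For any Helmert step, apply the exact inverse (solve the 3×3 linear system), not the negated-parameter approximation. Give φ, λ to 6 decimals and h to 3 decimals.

start: φ=-24.423332°, λ=-66.207856°, h=2145.187 m
→ ECEF (a=6378206.400, f=1/294.978698214): X=2344987.2043, Y=-5318772.7861, Z=-2621783.7743
→ Helmert⁻¹: X=2345331.6778, Y=-5319083.2485, Z=-2621290.7216
→ geod (Bowring, a=6378388.000): φ=-24.41670800°, λ=-66.20598400°, h=2119.9730 m

φ=-24.416708°, λ=-66.205984°, h=2119.973 m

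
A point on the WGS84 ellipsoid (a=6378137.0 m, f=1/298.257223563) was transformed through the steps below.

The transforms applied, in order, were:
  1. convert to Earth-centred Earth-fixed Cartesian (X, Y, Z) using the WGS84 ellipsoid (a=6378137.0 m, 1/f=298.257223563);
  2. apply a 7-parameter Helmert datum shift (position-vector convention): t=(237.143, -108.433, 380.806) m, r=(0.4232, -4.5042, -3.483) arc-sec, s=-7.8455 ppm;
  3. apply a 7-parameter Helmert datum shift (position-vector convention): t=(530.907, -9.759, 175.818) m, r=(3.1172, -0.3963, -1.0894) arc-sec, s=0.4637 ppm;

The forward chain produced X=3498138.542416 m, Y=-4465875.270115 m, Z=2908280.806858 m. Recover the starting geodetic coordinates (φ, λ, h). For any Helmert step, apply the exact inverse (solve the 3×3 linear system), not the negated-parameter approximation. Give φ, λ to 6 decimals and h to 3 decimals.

start: X=3498138.5424, Y=-4465875.2701, Z=2908280.8069 m
→ Helmert⁻¹: X=3497635.1875, Y=-4465801.0174, Z=2908164.4102
→ Helmert⁻¹: X=3497564.3872, Y=-4465662.5942, Z=2907739.2035
→ geod (Bowring, a=6378137.000): φ=27.29710400°, λ=-51.93149600°, h=501.0920 m

φ=27.297104°, λ=-51.931496°, h=501.092 m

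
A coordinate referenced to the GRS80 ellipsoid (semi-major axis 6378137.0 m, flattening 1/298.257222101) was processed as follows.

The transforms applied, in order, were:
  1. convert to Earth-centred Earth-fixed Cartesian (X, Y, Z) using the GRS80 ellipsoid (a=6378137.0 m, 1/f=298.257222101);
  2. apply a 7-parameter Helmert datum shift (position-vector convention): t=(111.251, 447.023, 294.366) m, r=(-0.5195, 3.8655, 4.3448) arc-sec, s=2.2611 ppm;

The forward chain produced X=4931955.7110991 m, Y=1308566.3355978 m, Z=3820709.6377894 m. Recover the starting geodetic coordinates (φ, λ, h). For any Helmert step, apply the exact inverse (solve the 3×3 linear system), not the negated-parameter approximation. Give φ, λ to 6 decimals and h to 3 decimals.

start: X=4931955.7111, Y=1308566.3356, Z=3820709.6378 m
→ Helmert⁻¹: X=4931789.2627, Y=1308002.8484, Z=3820502.3519
→ geod (Bowring, a=6378137.000): φ=37.00988500°, λ=14.85393600°, h=3709.8150 m

φ=37.009885°, λ=14.853936°, h=3709.815 m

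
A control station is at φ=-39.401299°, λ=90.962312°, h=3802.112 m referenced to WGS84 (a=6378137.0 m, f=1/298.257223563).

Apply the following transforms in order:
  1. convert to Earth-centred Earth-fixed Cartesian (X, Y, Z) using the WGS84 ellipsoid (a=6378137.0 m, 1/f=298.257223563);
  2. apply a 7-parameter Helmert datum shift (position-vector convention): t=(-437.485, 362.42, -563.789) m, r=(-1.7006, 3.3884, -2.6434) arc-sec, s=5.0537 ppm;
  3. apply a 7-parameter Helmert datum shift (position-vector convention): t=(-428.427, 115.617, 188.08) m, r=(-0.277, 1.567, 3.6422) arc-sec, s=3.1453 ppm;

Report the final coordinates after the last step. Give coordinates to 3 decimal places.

X=-83921.451 m, Y=4937889.838 m, Z=-4029709.385 m

start: φ=-39.401299°, λ=90.962312°, h=3802.112 m
→ ECEF (a=6378137.000, f=1/298.257223563): X=-82934.1375, Y=4937410.3599, Z=-4029255.2950
→ Helmert 7p (PV): X=-83374.9562, Y=4937765.5746, Z=-4029878.7921
→ Helmert 7p (PV): X=-83921.4514, Y=4937889.8383, Z=-4029709.3850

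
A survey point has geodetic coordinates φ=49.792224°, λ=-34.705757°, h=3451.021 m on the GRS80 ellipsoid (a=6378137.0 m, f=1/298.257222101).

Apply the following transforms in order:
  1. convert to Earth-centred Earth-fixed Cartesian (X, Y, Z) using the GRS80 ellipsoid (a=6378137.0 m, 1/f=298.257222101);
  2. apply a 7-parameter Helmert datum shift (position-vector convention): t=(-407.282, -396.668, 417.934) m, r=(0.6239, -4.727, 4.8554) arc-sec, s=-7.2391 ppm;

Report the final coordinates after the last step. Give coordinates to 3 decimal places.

start: φ=49.792224°, λ=-34.705757°, h=3451.021 m
→ ECEF (a=6378137.000, f=1/298.257222101): X=3393384.1404, Y=-2350195.0537, Z=4850537.5210
→ Helmert 7p (PV): X=3392896.4560, Y=-2350509.5015, Z=4850990.9989

X=3392896.456 m, Y=-2350509.502 m, Z=4850990.999 m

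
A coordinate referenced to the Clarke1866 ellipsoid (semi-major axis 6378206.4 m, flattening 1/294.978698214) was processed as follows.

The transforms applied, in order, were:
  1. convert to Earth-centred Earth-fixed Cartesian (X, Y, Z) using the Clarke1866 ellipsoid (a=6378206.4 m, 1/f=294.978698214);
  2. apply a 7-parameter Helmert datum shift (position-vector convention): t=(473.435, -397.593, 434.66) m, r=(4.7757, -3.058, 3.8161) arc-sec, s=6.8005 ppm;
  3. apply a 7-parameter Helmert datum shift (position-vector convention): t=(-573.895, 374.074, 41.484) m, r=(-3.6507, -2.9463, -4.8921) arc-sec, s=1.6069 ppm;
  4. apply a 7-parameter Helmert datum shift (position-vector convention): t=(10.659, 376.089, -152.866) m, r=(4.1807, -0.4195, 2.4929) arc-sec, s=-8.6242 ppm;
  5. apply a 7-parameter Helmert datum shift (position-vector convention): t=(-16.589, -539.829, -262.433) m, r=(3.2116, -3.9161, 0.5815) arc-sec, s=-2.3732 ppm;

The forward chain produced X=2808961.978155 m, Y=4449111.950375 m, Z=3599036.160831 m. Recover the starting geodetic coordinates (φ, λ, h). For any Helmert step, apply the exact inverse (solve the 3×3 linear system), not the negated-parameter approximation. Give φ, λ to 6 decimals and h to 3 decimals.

start: X=2808961.9782, Y=4449111.9504, Z=3599036.1608 m
→ Helmert⁻¹: X=2809066.1114, Y=4449710.4603, Z=3599184.5202
→ Helmert⁻¹: X=2809140.7739, Y=4449411.7448, Z=3599272.5312
→ Helmert⁻¹: X=2809656.0458, Y=4449033.4561, Z=3599263.8742
→ Helmert⁻¹: X=2809299.1782, Y=4449432.1369, Z=3598660.0722
→ geod (Bowring, a=6378206.400): φ=34.54903600°, λ=57.73235100°, h=3655.8310 m

φ=34.549036°, λ=57.732351°, h=3655.831 m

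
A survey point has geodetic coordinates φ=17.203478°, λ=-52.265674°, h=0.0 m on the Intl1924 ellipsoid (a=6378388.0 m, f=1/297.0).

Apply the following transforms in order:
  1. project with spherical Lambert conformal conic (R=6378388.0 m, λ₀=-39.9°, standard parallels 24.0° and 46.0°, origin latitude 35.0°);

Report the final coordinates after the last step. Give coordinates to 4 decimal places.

start: φ=17.203478°, λ=-52.265674°, h=0.000 m
→ lcc (R=6378388.0, λ₀=-39.9°): E=-1349589.6019, N=-1892271.4083

E=-1349589.6019 m, N=-1892271.4083 m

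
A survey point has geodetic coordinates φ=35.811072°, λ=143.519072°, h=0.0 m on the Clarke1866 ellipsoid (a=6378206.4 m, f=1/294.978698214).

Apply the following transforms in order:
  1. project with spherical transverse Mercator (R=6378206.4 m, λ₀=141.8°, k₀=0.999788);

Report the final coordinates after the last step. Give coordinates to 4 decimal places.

E=155164.7081 m, N=3987030.7659 m

start: φ=35.811072°, λ=143.519072°, h=0.000 m
→ tm (R=6378206.4, λ₀=141.8°): E=155164.7081, N=3987030.7659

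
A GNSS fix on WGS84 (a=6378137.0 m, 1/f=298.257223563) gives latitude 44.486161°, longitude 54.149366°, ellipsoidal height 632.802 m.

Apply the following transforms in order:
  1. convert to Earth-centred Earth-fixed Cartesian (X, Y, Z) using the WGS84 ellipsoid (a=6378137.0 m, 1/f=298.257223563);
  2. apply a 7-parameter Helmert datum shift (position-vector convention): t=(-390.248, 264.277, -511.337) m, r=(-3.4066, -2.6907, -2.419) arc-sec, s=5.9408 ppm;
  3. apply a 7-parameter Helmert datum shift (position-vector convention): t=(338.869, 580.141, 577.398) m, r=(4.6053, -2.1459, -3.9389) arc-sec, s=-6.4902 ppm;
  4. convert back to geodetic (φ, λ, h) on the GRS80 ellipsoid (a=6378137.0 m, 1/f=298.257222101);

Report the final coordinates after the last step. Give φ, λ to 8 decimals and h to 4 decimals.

start: φ=44.486161°, λ=54.149366°, h=632.802 m
→ ECEF (a=6378137.000, f=1/298.257223563): X=2669642.0972, Y=3694663.6593, Z=4447234.6397
→ Helmert 7p (PV): X=2669253.0250, Y=3694992.0262, Z=4446723.5280
→ Helmert 7p (PV): X=2669598.8686, Y=3695397.9315, Z=4447382.3336
→ geod (Bowring, a=6378137.000): φ=44.48351609°, λ=54.15521123°, h=1142.8582 m

φ=44.48351609°, λ=54.15521123°, h=1142.8582 m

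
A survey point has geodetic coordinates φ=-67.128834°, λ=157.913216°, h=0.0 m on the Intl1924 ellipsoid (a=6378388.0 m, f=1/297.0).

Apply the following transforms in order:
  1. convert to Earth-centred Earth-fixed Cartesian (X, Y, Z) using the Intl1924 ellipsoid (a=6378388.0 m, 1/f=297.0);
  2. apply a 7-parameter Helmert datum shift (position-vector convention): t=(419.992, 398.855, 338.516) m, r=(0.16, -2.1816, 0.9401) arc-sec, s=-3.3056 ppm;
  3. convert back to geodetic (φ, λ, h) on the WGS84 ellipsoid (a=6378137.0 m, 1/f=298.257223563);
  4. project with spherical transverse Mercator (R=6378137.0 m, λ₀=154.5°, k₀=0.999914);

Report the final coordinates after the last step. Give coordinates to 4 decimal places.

start: φ=-67.128834°, λ=157.913216°, h=0.000 m
→ ECEF (a=6378388.000, f=1/297.0): X=-2303687.0774, Y=934811.3881, Z=-5854146.8038
→ Helmert 7p (PV): X=-2303201.8137, Y=935201.1945, Z=-5853812.5765
→ geod (Bowring, a=6378137.000): φ=-67.12958460°, λ=157.90068508°, h=-252.2498 m
→ tm (R=6378137.0, λ₀=154.5°): E=147054.7061, N=-7476211.0519

E=147054.7061 m, N=-7476211.0519 m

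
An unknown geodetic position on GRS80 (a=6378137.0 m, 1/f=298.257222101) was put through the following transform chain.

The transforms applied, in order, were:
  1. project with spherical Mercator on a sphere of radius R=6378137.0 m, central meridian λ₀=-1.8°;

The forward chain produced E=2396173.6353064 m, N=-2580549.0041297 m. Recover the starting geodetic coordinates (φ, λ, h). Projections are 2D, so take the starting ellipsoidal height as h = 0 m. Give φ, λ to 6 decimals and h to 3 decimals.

start: E=2396173.6353, N=-2580549.0041 m
→ merc⁻¹: φ=-22.57372800°, λ=19.72519400°

φ=-22.573728°, λ=19.725194°, h=0.000 m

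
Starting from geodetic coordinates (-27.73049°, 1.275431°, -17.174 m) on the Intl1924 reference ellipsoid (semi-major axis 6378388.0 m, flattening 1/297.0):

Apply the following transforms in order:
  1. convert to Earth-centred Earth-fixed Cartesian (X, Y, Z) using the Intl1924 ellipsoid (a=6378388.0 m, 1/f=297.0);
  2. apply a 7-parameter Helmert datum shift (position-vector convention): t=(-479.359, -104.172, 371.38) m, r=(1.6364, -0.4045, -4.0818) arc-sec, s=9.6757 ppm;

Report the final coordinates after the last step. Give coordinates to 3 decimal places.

start: φ=-27.730490°, λ=1.275431°, h=-17.174 m
→ ECEF (a=6378388.000, f=1/297.0): X=5648503.9106, Y=125759.1268, Z=-2950135.0906
→ Helmert 7p (PV): X=5648087.4790, Y=125567.7967, Z=-2949780.1802

X=5648087.479 m, Y=125567.797 m, Z=-2949780.180 m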